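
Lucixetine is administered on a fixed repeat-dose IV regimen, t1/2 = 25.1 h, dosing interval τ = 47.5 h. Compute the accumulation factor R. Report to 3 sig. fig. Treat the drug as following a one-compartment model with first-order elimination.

k = ln2 / t½ = 0.693147 / 25.1 = 0.02762 h⁻¹
e^(−kτ) = e^(−0.02762 × 47.5) = 0.2693
Accumulation ratio R = 1 / (1 − e^(−kτ)) = 1 / (1 − 0.2693) = 1.369

1.37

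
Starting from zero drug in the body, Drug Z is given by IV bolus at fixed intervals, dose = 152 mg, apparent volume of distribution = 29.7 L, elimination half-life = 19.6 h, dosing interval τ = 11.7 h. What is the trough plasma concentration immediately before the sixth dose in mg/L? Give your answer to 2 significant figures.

8.7 mg/L

C₀ per dose = Dose / Vd = 152 / 29.7 = 5.118 mg/L
k = ln2 / t½ = 0.693147 / 19.6 = 0.03536 h⁻¹
Fraction remaining after one interval: r = e^(−kτ) = e^(−0.03536 × 11.7) = 0.6612
Before dose 6, 5 doses have been given (aged 1τ, 2τ, 3τ, 4τ, 5τ).
C_trough = C₀ × (r + r² + … + r^5) = C₀ × r(1−r^5)/(1−r)
        = 5.118 × 0.6612 × (1 − 0.1264) / (1 − 0.6612) = 8.726 mg/L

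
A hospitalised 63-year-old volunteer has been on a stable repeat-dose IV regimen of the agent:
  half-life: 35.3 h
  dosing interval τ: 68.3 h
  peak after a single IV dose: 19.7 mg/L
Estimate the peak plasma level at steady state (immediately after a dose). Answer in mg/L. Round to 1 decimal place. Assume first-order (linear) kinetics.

26.7 mg/L

k = ln2 / t½ = 0.693147 / 35.3 = 0.01964 h⁻¹
e^(−kτ) = e^(−0.01964 × 68.3) = 0.2615
Accumulation ratio R = 1 / (1 − e^(−kτ)) = 1 / (1 − 0.2615) = 1.354
Steady-state peak = C₀ × R = 19.7 × 1.354 = 26.67 mg/L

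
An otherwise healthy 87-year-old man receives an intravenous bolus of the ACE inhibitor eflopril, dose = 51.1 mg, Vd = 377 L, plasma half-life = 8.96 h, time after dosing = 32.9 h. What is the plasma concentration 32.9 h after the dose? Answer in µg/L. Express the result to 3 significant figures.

10.6 µg/L

C₀ = Dose / Vd = 51.10 / 377 = 0.1355 mg/L
k = ln2 / t½ = 0.693147 / 8.96 = 0.07736 h⁻¹
C = C₀ · e^(−k·t) = 0.1355 × e^(−0.07736 × 32.9)
  = 0.1355 × 0.07846 = 0.01063 mg/L
Convert: 0.01063 mg/L × 1000 = 10.63 µg/L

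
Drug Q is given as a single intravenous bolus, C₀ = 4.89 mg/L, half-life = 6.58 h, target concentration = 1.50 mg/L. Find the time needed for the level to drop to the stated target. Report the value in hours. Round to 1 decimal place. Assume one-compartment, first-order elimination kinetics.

k = ln2 / t½ = 0.693147 / 6.58 = 0.1053 h⁻¹
t = ln(C₀ / C) / k = ln(4.890 / 1.50) / 0.1053
  = ln(3.260) / 0.1053 = 1.182 / 0.1053 = 11.23 h

11.2 h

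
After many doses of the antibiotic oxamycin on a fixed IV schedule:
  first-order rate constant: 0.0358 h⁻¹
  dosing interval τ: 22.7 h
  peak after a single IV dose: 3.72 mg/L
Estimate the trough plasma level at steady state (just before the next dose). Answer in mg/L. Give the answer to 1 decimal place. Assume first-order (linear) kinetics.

3.0 mg/L

e^(−kτ) = e^(−0.03580 × 22.7) = 0.4437
Accumulation ratio R = 1 / (1 − e^(−kτ)) = 1 / (1 − 0.4437) = 1.798
Steady-state trough = C₀ × R × e^(−kτ) = 3.72 × 1.798 × 0.4437 = 2.968 mg/L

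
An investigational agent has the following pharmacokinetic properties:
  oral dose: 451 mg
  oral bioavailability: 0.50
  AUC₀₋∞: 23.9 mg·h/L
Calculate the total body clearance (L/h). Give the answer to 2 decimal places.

9.44 L/h

CL = F·Dose / AUC = 0.50 × 451 / 23.9 = 9.435 L/h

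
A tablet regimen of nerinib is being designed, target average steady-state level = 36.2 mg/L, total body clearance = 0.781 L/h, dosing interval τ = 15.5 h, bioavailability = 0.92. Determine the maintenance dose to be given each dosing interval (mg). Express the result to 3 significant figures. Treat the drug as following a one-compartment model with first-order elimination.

At steady state, F × (Dose/τ) = Css × CL.
Dose = Css × CL × τ / F = 36.2 × 0.7810 × 15.5 / 0.92 = 476.3 mg

476 mg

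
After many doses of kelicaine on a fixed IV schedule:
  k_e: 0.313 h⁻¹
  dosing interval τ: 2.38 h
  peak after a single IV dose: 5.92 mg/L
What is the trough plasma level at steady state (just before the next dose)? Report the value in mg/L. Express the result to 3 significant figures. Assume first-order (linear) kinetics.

e^(−kτ) = e^(−0.3130 × 2.38) = 0.4748
Accumulation ratio R = 1 / (1 − e^(−kτ)) = 1 / (1 − 0.4748) = 1.904
Steady-state trough = C₀ × R × e^(−kτ) = 5.92 × 1.904 × 0.4748 = 5.352 mg/L

5.35 mg/L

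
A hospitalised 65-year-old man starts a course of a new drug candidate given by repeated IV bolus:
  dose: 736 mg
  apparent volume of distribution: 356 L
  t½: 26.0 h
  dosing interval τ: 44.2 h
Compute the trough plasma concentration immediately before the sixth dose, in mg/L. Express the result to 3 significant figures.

0.917 mg/L

C₀ per dose = Dose / Vd = 736 / 356 = 2.067 mg/L
k = ln2 / t½ = 0.693147 / 26.0 = 0.02666 h⁻¹
Fraction remaining after one interval: r = e^(−kτ) = e^(−0.02666 × 44.2) = 0.3078
Before dose 6, 5 doses have been given (aged 1τ, 2τ, 3τ, 4τ, 5τ).
C_trough = C₀ × (r + r² + … + r^5) = C₀ × r(1−r^5)/(1−r)
        = 2.067 × 0.3078 × (1 − 0.002763) / (1 − 0.3078) = 0.9166 mg/L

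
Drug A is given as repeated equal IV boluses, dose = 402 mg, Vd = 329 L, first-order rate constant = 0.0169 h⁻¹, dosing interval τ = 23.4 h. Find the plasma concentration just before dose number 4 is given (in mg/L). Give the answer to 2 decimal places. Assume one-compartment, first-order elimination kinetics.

1.75 mg/L

C₀ per dose = Dose / Vd = 402 / 329 = 1.222 mg/L
Fraction remaining after one interval: r = e^(−kτ) = e^(−0.01690 × 23.4) = 0.6734
Before dose 4, 3 doses have been given (aged 1τ, 2τ, 3τ).
C_trough = C₀ × (r + r² + … + r^3) = C₀ × r(1−r^3)/(1−r)
        = 1.222 × 0.6734 × (1 − 0.3054) / (1 − 0.6734) = 1.750 mg/L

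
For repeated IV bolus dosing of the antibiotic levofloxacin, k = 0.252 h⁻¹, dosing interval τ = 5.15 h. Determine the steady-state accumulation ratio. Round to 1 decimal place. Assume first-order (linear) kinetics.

e^(−kτ) = e^(−0.2520 × 5.15) = 0.2731
Accumulation ratio R = 1 / (1 − e^(−kτ)) = 1 / (1 − 0.2731) = 1.376

1.4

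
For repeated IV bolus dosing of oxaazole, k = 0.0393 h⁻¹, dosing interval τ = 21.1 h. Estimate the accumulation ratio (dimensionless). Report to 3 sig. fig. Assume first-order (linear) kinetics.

e^(−kτ) = e^(−0.03930 × 21.1) = 0.4364
Accumulation ratio R = 1 / (1 − e^(−kτ)) = 1 / (1 − 0.4364) = 1.774

1.77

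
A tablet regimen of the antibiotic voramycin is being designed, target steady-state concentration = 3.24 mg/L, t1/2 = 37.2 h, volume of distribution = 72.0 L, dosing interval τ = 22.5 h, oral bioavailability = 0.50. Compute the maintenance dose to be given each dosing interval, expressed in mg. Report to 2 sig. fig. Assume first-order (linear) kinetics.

200 mg

k = ln2 / t½ = 0.693147 / 37.2 = 0.01863 h⁻¹
CL = k × Vd = 0.01863 × 72.0 = 1.341 L/h
At steady state, F × (Dose/τ) = Css × CL.
Dose = Css × CL × τ / F = 3.24 × 1.341 × 22.5 / 0.50 = 195.5 mg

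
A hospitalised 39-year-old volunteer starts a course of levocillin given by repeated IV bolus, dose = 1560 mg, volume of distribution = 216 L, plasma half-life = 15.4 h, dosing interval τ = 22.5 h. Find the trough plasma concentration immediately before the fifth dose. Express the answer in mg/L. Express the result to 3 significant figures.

C₀ per dose = Dose / Vd = 1560 / 216 = 7.222 mg/L
k = ln2 / t½ = 0.693147 / 15.4 = 0.04501 h⁻¹
Fraction remaining after one interval: r = e^(−kτ) = e^(−0.04501 × 22.5) = 0.3632
Before dose 5, 4 doses have been given (aged 1τ, 2τ, 3τ, 4τ).
C_trough = C₀ × (r + r² + … + r^4) = C₀ × r(1−r^4)/(1−r)
        = 7.222 × 0.3632 × (1 − 0.01740) / (1 − 0.3632) = 4.047 mg/L

4.05 mg/L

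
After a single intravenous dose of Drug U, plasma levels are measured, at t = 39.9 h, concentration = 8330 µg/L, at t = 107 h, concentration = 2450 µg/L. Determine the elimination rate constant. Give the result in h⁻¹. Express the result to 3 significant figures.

0.0182 h⁻¹

k = ln(C₁/C₂) / (t₂ − t₁) = ln(8330/2450) / (107 − 39.9)
  = 1.224 / 67.10 = 0.01824 h⁻¹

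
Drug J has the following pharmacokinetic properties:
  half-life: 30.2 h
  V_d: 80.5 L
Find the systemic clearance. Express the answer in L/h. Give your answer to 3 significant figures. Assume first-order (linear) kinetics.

1.85 L/h

k = ln2 / t½ = 0.693147 / 30.2 = 0.02295 h⁻¹
CL = k × Vd = 0.02295 × 80.5 = 1.847 L/h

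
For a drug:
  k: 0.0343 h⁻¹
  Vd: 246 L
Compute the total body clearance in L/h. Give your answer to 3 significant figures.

CL = k × Vd = 0.0343 × 246 = 8.438 L/h

8.44 L/h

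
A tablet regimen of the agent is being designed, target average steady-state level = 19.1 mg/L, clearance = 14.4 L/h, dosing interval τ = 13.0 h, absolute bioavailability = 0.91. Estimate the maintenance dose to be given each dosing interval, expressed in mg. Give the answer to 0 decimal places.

3929 mg

At steady state, F × (Dose/τ) = Css × CL.
Dose = Css × CL × τ / F = 19.1 × 14.40 × 13.0 / 0.91 = 3929 mg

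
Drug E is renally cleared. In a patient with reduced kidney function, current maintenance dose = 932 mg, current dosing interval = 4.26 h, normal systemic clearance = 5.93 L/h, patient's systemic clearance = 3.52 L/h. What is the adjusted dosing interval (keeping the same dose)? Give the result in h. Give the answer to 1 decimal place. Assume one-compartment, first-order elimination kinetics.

To keep the same average steady-state level, dosing rate must scale with clearance.
CL ratio = 3.52 / 5.93 = 0.5936
New interval (same dose) = 4.26 / 0.5936 = 7.177 h

7.2 h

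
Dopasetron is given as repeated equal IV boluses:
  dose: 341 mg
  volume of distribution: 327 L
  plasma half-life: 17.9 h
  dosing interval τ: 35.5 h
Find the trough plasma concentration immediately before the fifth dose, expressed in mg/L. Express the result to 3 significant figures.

0.352 mg/L

C₀ per dose = Dose / Vd = 341 / 327 = 1.043 mg/L
k = ln2 / t½ = 0.693147 / 17.9 = 0.03872 h⁻¹
Fraction remaining after one interval: r = e^(−kτ) = e^(−0.03872 × 35.5) = 0.2530
Before dose 5, 4 doses have been given (aged 1τ, 2τ, 3τ, 4τ).
C_trough = C₀ × (r + r² + … + r^4) = C₀ × r(1−r^4)/(1−r)
        = 1.043 × 0.2530 × (1 − 0.004097) / (1 − 0.2530) = 0.3518 mg/L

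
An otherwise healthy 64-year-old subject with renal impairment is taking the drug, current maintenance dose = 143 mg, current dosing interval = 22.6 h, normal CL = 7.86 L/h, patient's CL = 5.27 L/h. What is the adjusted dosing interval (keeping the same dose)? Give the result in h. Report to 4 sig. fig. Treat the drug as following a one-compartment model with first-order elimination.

33.71 h

To keep the same average steady-state level, dosing rate must scale with clearance.
CL ratio = 5.27 / 7.86 = 0.6705
New interval (same dose) = 22.6 / 0.6705 = 33.71 h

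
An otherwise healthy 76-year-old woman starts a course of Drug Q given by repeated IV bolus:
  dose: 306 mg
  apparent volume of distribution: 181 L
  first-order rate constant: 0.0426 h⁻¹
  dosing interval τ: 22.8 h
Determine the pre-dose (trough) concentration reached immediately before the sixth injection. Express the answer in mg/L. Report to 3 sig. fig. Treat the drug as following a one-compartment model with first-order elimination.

C₀ per dose = Dose / Vd = 306 / 181 = 1.691 mg/L
Fraction remaining after one interval: r = e^(−kτ) = e^(−0.04260 × 22.8) = 0.3786
Before dose 6, 5 doses have been given (aged 1τ, 2τ, 3τ, 4τ, 5τ).
C_trough = C₀ × (r + r² + … + r^5) = C₀ × r(1−r^5)/(1−r)
        = 1.691 × 0.3786 × (1 − 0.007779) / (1 − 0.3786) = 1.022 mg/L

1.02 mg/L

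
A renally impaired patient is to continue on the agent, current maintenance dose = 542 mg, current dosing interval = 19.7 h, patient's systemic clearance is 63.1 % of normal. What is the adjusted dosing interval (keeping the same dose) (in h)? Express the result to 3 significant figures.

31.2 h

To keep the same average steady-state level, dosing rate must scale with clearance.
CL ratio = 63.1 / 100 = 0.6310
New interval (same dose) = 19.7 / 0.6310 = 31.22 h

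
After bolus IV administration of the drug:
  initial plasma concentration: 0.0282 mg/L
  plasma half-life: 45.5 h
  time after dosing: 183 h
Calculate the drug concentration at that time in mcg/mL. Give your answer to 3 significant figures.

0.00174 mcg/mL

k = ln2 / t½ = 0.693147 / 45.5 = 0.01523 h⁻¹
C = C₀ · e^(−k·t) = 0.02820 × e^(−0.01523 × 183)
  = 0.02820 × 0.06160 = 0.001737 mg/L
(0.001737 mg/L = 0.001737 mcg/mL)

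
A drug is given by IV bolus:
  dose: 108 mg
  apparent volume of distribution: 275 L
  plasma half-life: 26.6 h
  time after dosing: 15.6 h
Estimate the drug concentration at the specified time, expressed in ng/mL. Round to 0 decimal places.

262 ng/mL

C₀ = Dose / Vd = 108.0 / 275 = 0.3927 mg/L
k = ln2 / t½ = 0.693147 / 26.6 = 0.02606 h⁻¹
C = C₀ · e^(−k·t) = 0.3927 × e^(−0.02606 × 15.6)
  = 0.3927 × 0.6660 = 0.2615 mg/L
Convert: 0.2615 mg/L × 1000 = 261.5 ng/mL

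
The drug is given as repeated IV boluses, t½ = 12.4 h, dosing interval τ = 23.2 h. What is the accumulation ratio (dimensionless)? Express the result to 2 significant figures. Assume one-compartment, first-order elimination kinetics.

k = ln2 / t½ = 0.693147 / 12.4 = 0.05590 h⁻¹
e^(−kτ) = e^(−0.05590 × 23.2) = 0.2734
Accumulation ratio R = 1 / (1 − e^(−kτ)) = 1 / (1 − 0.2734) = 1.376

1.4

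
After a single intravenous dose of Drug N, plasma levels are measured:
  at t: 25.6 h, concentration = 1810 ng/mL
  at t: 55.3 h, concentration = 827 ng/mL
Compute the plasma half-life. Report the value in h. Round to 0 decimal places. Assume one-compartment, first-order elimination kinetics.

26 h

k = ln(C₁/C₂) / (t₂ − t₁) = ln(1810/827) / (55.3 − 25.6)
  = 0.7833 / 29.70 = 0.02637 h⁻¹
t½ = ln2 / k = 0.693147 / 0.02637 = 26.29 h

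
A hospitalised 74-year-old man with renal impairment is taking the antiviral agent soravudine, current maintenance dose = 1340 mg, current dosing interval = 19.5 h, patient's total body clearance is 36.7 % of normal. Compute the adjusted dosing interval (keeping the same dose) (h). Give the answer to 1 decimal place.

53.1 h

To keep the same average steady-state level, dosing rate must scale with clearance.
CL ratio = 36.7 / 100 = 0.3670
New interval (same dose) = 19.5 / 0.3670 = 53.13 h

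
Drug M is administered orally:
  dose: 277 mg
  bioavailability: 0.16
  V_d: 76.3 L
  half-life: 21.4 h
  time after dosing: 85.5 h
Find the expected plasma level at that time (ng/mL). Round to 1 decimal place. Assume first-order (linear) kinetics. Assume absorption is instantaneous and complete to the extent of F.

Amount reaching circulation = F × Dose = 0.16 × 277.0 = 44.32 mg
C₀ = F·Dose / Vd = 44.32 / 76.3 = 0.5809 mg/L
k = ln2 / t½ = 0.693147 / 21.4 = 0.03239 h⁻¹
C = C₀ · e^(−k·t) = 0.5809 × e^(−0.03239 × 85.5)
  = 0.5809 × 0.06270 = 0.03642 mg/L
Convert: 0.03642 mg/L × 1000 = 36.42 ng/mL

36.4 ng/mL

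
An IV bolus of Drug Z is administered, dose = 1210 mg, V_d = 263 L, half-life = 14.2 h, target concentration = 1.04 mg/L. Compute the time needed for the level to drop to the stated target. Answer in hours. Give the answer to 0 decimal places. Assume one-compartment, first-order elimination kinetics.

C₀ = Dose / Vd = 1210 / 263 = 4.601 mg/L
k = ln2 / t½ = 0.693147 / 14.2 = 0.04881 h⁻¹
t = ln(C₀ / C) / k = ln(4.601 / 1.04) / 0.04881
  = ln(4.424) / 0.04881 = 1.487 / 0.04881 = 30.47 h

30 h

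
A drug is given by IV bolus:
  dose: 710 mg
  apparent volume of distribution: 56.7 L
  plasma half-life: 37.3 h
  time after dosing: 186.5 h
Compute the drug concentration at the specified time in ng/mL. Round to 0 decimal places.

391 ng/mL

C₀ = Dose / Vd = 710.0 / 56.7 = 12.52 mg/L
k = ln2 / t½ = 0.693147 / 37.3 = 0.01858 h⁻¹
t / t½ = 186.5 / 37.3 = 5 half-lives
C = C₀ × (1/2)^5 = 12.52 × 0.03125 = 0.3913 mg/L
Convert: 0.3913 mg/L × 1000 = 391.3 ng/mL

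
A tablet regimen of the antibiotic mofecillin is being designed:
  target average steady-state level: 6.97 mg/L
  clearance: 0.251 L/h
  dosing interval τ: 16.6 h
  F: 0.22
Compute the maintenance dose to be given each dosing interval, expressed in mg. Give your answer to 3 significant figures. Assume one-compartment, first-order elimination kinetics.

132 mg

At steady state, F × (Dose/τ) = Css × CL.
Dose = Css × CL × τ / F = 6.97 × 0.2510 × 16.6 / 0.22 = 132.0 mg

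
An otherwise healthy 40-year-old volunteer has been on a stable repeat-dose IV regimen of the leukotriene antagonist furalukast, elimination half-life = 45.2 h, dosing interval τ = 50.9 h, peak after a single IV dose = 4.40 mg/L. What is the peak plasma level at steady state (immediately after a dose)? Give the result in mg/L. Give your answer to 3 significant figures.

8.12 mg/L

k = ln2 / t½ = 0.693147 / 45.2 = 0.01534 h⁻¹
e^(−kτ) = e^(−0.01534 × 50.9) = 0.4580
Accumulation ratio R = 1 / (1 − e^(−kτ)) = 1 / (1 − 0.4580) = 1.845
Steady-state peak = C₀ × R = 4.40 × 1.845 = 8.118 mg/L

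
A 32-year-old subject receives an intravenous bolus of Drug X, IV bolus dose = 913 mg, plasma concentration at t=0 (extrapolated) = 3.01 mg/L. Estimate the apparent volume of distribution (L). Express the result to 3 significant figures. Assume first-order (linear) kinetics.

Vd = Dose / C₀ = 913.0 / 3.01 = 303.3 L

303 L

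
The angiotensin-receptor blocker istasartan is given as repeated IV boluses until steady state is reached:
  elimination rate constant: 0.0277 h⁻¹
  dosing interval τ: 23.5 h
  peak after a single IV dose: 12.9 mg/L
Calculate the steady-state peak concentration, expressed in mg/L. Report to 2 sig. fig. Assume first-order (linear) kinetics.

e^(−kτ) = e^(−0.02770 × 23.5) = 0.5216
Accumulation ratio R = 1 / (1 − e^(−kτ)) = 1 / (1 − 0.5216) = 2.090
Steady-state peak = C₀ × R = 12.9 × 2.090 = 26.96 mg/L

27 mg/L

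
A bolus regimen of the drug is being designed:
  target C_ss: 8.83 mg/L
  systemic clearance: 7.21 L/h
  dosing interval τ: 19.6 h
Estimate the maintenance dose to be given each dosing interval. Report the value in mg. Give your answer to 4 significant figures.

1248 mg

At steady state, Dose/τ = Css × CL.
Dose = Css × CL × τ = 8.83 × 7.210 × 19.6 = 1248 mg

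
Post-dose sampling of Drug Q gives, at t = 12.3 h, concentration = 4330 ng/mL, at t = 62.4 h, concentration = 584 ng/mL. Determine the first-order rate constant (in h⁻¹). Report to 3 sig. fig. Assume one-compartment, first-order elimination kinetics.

k = ln(C₁/C₂) / (t₂ − t₁) = ln(4330/584) / (62.4 − 12.3)
  = 2.003 / 50.10 = 0.03998 h⁻¹

0.0400 h⁻¹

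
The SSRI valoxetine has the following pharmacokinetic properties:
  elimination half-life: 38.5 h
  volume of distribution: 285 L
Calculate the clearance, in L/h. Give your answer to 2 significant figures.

5.1 L/h

k = ln2 / t½ = 0.693147 / 38.5 = 0.01800 h⁻¹
CL = k × Vd = 0.01800 × 285 = 5.130 L/h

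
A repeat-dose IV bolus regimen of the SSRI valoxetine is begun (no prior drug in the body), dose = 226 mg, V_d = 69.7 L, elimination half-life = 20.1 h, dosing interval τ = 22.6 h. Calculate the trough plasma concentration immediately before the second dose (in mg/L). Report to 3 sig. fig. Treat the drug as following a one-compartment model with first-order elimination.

C₀ per dose = Dose / Vd = 226 / 69.7 = 3.242 mg/L
k = ln2 / t½ = 0.693147 / 20.1 = 0.03448 h⁻¹
Fraction remaining after one interval: r = e^(−kτ) = e^(−0.03448 × 22.6) = 0.4588
Before dose 2, 1 dose has been given (aged 1τ).
C_trough = C₀ × r = 3.242 × 0.4588 = 1.487 mg/L

1.49 mg/L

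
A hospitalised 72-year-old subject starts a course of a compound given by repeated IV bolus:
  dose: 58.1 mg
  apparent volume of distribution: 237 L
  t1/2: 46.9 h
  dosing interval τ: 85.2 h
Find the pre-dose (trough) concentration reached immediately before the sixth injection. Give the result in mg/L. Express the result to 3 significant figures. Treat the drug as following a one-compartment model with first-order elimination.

0.0970 mg/L

C₀ per dose = Dose / Vd = 58.1 / 237 = 0.2451 mg/L
k = ln2 / t½ = 0.693147 / 46.9 = 0.01478 h⁻¹
Fraction remaining after one interval: r = e^(−kτ) = e^(−0.01478 × 85.2) = 0.2839
Before dose 6, 5 doses have been given (aged 1τ, 2τ, 3τ, 4τ, 5τ).
C_trough = C₀ × (r + r² + … + r^5) = C₀ × r(1−r^5)/(1−r)
        = 0.2451 × 0.2839 × (1 − 0.001844) / (1 − 0.2839) = 0.09699 mg/L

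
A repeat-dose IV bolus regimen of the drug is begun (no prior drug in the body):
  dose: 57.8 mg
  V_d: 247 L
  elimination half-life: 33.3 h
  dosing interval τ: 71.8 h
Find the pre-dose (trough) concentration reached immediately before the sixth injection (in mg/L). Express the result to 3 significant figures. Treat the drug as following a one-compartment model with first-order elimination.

0.0676 mg/L

C₀ per dose = Dose / Vd = 57.8 / 247 = 0.2340 mg/L
k = ln2 / t½ = 0.693147 / 33.3 = 0.02082 h⁻¹
Fraction remaining after one interval: r = e^(−kτ) = e^(−0.02082 × 71.8) = 0.2243
Before dose 6, 5 doses have been given (aged 1τ, 2τ, 3τ, 4τ, 5τ).
C_trough = C₀ × (r + r² + … + r^5) = C₀ × r(1−r^5)/(1−r)
        = 0.2340 × 0.2243 × (1 − 0.0005677) / (1 − 0.2243) = 0.06762 mg/L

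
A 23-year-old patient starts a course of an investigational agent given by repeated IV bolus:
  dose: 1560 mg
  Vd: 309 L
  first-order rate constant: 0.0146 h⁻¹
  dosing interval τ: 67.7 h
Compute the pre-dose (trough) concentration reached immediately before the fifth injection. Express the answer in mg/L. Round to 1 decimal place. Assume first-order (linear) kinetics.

C₀ per dose = Dose / Vd = 1560 / 309 = 5.049 mg/L
Fraction remaining after one interval: r = e^(−kτ) = e^(−0.01460 × 67.7) = 0.3722
Before dose 5, 4 doses have been given (aged 1τ, 2τ, 3τ, 4τ).
C_trough = C₀ × (r + r² + … + r^4) = C₀ × r(1−r^4)/(1−r)
        = 5.049 × 0.3722 × (1 − 0.01919) / (1 − 0.3722) = 2.936 mg/L

2.9 mg/L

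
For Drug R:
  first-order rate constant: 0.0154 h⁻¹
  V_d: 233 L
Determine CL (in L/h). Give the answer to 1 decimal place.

CL = k × Vd = 0.0154 × 233 = 3.588 L/h

3.6 L/h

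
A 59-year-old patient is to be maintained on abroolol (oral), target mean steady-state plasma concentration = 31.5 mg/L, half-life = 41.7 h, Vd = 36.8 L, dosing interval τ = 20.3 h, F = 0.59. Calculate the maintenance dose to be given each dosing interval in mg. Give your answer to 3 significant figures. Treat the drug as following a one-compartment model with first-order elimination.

k = ln2 / t½ = 0.693147 / 41.7 = 0.01662 h⁻¹
CL = k × Vd = 0.01662 × 36.8 = 0.6116 L/h
At steady state, F × (Dose/τ) = Css × CL.
Dose = Css × CL × τ / F = 31.5 × 0.6116 × 20.3 / 0.59 = 662.9 mg

663 mg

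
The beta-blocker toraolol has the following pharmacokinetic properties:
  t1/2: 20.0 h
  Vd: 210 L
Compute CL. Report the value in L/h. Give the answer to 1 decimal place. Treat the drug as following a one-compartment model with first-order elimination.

k = ln2 / t½ = 0.693147 / 20.0 = 0.03466 h⁻¹
CL = k × Vd = 0.03466 × 210 = 7.279 L/h

7.3 L/h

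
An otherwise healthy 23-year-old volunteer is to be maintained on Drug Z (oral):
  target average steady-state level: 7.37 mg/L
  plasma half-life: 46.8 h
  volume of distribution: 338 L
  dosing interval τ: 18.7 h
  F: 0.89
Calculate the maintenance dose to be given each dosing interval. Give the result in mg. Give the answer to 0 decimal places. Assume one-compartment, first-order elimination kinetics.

775 mg

k = ln2 / t½ = 0.693147 / 46.8 = 0.01481 h⁻¹
CL = k × Vd = 0.01481 × 338 = 5.006 L/h
At steady state, F × (Dose/τ) = Css × CL.
Dose = Css × CL × τ / F = 7.37 × 5.006 × 18.7 / 0.89 = 775.2 mg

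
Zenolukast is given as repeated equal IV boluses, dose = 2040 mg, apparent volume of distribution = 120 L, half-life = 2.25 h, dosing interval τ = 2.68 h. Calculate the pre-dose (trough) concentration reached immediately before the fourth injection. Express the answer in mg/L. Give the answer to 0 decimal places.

12 mg/L

C₀ per dose = Dose / Vd = 2040 / 120 = 17.00 mg/L
k = ln2 / t½ = 0.693147 / 2.25 = 0.3081 h⁻¹
Fraction remaining after one interval: r = e^(−kτ) = e^(−0.3081 × 2.68) = 0.4379
Before dose 4, 3 doses have been given (aged 1τ, 2τ, 3τ).
C_trough = C₀ × (r + r² + … + r^3) = C₀ × r(1−r^3)/(1−r)
        = 17.00 × 0.4379 × (1 − 0.08397) / (1 − 0.4379) = 12.13 mg/L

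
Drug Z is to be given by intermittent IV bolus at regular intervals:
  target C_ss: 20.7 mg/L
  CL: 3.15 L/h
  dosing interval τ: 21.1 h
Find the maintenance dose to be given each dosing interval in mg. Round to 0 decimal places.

1376 mg

At steady state, Dose/τ = Css × CL.
Dose = Css × CL × τ = 20.7 × 3.150 × 21.1 = 1376 mg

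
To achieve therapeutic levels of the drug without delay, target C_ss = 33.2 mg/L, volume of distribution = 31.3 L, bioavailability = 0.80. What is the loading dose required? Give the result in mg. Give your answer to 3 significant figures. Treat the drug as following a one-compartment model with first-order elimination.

LD = Css × Vd / F = 33.2 × 31.3 / 0.80 = 1299 mg

1300 mg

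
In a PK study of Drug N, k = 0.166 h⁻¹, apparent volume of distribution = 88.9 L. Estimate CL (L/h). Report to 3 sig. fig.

14.8 L/h

CL = k × Vd = 0.166 × 88.9 = 14.76 L/h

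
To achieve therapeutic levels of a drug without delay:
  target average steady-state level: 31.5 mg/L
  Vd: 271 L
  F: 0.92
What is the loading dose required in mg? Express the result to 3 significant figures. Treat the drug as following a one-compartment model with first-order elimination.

LD = Css × Vd / F = 31.5 × 271 / 0.92 = 9279 mg

9280 mg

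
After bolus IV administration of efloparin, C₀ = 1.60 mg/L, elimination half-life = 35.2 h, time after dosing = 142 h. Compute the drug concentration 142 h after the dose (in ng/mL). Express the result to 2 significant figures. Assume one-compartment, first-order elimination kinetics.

98 ng/mL

k = ln2 / t½ = 0.693147 / 35.2 = 0.01969 h⁻¹
C = C₀ · e^(−k·t) = 1.600 × e^(−0.01969 × 142)
  = 1.600 × 0.06106 = 0.09770 mg/L
Convert: 0.09770 mg/L × 1000 = 97.70 ng/mL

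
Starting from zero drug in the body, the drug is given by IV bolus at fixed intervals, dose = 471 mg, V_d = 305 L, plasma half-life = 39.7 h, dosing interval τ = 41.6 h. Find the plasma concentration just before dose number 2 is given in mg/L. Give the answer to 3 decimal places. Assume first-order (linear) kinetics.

0.747 mg/L

C₀ per dose = Dose / Vd = 471 / 305 = 1.544 mg/L
k = ln2 / t½ = 0.693147 / 39.7 = 0.01746 h⁻¹
Fraction remaining after one interval: r = e^(−kτ) = e^(−0.01746 × 41.6) = 0.4837
Before dose 2, 1 dose has been given (aged 1τ).
C_trough = C₀ × r = 1.544 × 0.4837 = 0.7468 mg/L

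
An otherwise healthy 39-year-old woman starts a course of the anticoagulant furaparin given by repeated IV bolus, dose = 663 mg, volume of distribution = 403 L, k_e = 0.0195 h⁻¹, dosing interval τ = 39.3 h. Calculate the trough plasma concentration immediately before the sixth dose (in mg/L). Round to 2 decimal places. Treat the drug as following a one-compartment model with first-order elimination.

C₀ per dose = Dose / Vd = 663 / 403 = 1.645 mg/L
Fraction remaining after one interval: r = e^(−kτ) = e^(−0.01950 × 39.3) = 0.4647
Before dose 6, 5 doses have been given (aged 1τ, 2τ, 3τ, 4τ, 5τ).
C_trough = C₀ × (r + r² + … + r^5) = C₀ × r(1−r^5)/(1−r)
        = 1.645 × 0.4647 × (1 − 0.02167) / (1 − 0.4647) = 1.397 mg/L

1.40 mg/L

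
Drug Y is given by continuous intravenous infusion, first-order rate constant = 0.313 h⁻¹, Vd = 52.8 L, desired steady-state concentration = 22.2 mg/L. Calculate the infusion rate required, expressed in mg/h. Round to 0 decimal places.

367 mg/h

CL = k × Vd = 0.3130 × 52.8 = 16.53 L/h
At steady state, infusion rate R₀ = Css × CL = 22.2 × 16.53 = 367.0 mg/h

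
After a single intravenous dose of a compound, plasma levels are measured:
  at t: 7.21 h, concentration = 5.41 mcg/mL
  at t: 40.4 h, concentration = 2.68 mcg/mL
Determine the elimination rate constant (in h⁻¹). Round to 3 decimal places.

k = ln(C₁/C₂) / (t₂ − t₁) = ln(5.41/2.68) / (40.4 − 7.21)
  = 0.7024 / 33.19 = 0.02116 h⁻¹

0.021 h⁻¹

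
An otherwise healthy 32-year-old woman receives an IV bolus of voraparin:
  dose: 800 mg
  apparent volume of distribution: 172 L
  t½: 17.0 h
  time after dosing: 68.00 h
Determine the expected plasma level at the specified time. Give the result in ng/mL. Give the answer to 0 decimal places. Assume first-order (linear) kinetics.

C₀ = Dose / Vd = 800.0 / 172 = 4.651 mg/L
k = ln2 / t½ = 0.693147 / 17.0 = 0.04077 h⁻¹
t / t½ = 68.00 / 17.0 = 4 half-lives
C = C₀ × (1/2)^4 = 4.651 × 0.06250 = 0.2907 mg/L
Convert: 0.2907 mg/L × 1000 = 290.7 ng/mL

291 ng/mL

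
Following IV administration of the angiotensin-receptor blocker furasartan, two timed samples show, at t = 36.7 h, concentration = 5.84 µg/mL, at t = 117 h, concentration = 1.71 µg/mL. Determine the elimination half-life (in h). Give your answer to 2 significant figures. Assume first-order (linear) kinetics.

k = ln(C₁/C₂) / (t₂ − t₁) = ln(5.84/1.71) / (117 − 36.7)
  = 1.228 / 80.30 = 0.01529 h⁻¹
t½ = ln2 / k = 0.693147 / 0.01529 = 45.33 h

45 h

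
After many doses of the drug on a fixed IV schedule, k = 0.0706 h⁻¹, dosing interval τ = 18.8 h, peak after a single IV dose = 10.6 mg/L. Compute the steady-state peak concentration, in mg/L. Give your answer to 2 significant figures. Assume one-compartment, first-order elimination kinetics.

14 mg/L

e^(−kτ) = e^(−0.07060 × 18.8) = 0.2652
Accumulation ratio R = 1 / (1 − e^(−kτ)) = 1 / (1 − 0.2652) = 1.361
Steady-state peak = C₀ × R = 10.6 × 1.361 = 14.43 mg/L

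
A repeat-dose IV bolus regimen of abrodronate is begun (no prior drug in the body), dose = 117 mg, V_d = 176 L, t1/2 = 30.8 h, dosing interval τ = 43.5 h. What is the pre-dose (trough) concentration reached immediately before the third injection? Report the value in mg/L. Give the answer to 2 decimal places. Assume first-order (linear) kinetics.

0.34 mg/L

C₀ per dose = Dose / Vd = 117 / 176 = 0.6648 mg/L
k = ln2 / t½ = 0.693147 / 30.8 = 0.02250 h⁻¹
Fraction remaining after one interval: r = e^(−kτ) = e^(−0.02250 × 43.5) = 0.3758
Before dose 3, 2 doses have been given (aged 1τ, 2τ).
C_trough = C₀ × (r + r²) = 0.6648 × (0.3758 + 0.1412) = 0.3437 mg/L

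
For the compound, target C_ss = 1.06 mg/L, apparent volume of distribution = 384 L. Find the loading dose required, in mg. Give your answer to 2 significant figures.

LD = Css × Vd = 1.06 × 384 = 407.0 mg

410 mg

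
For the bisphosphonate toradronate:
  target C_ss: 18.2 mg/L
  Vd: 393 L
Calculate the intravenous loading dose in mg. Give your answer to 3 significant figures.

7150 mg

LD = Css × Vd = 18.2 × 393 = 7153 mg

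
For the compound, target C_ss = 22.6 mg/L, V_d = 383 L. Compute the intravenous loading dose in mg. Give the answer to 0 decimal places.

LD = Css × Vd = 22.6 × 383 = 8656 mg

8656 mg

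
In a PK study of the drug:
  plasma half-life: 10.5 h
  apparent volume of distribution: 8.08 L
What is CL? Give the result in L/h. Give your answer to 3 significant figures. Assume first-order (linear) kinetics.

0.533 L/h

k = ln2 / t½ = 0.693147 / 10.5 = 0.06601 h⁻¹
CL = k × Vd = 0.06601 × 8.08 = 0.5334 L/h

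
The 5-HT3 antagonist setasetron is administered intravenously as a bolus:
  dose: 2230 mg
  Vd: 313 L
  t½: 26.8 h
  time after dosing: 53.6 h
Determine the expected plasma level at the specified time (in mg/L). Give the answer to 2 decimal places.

1.78 mg/L

C₀ = Dose / Vd = 2230 / 313 = 7.125 mg/L
k = ln2 / t½ = 0.693147 / 26.8 = 0.02586 h⁻¹
C = C₀ · e^(−k·t) = 7.125 × e^(−0.02586 × 53.6)
  = 7.125 × 0.2500 = 1.781 mg/L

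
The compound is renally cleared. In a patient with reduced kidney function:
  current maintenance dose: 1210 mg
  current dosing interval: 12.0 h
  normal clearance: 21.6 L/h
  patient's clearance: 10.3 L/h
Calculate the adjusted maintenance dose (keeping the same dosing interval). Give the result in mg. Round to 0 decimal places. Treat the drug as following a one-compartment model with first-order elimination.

577 mg

To keep the same average steady-state level, dosing rate must scale with clearance.
CL ratio = 10.3 / 21.6 = 0.4769
New dose (same interval) = 1210 × 0.4769 = 577.0 mg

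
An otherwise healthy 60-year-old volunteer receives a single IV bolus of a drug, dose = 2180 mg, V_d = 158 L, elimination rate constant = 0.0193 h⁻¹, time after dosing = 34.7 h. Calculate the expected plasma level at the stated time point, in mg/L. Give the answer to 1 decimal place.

C₀ = Dose / Vd = 2180 / 158 = 13.80 mg/L
C = C₀ · e^(−k·t) = 13.80 × e^(−0.01930 × 34.7)
  = 13.80 × 0.5119 = 7.064 mg/L

7.1 mg/L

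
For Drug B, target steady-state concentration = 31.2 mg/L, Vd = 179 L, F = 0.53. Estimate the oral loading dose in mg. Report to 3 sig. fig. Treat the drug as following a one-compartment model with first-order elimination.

LD = Css × Vd / F = 31.2 × 179 / 0.53 = 10540 mg

10500 mg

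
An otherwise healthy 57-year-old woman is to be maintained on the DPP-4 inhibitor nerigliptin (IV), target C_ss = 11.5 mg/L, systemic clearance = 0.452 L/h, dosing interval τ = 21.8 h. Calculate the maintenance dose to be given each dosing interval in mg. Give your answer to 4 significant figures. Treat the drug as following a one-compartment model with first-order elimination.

113.3 mg

At steady state, Dose/τ = Css × CL.
Dose = Css × CL × τ = 11.5 × 0.4520 × 21.8 = 113.3 mg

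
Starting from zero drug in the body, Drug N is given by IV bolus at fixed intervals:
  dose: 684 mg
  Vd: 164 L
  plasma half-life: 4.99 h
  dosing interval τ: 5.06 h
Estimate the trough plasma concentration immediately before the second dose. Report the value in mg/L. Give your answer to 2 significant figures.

2.1 mg/L

C₀ per dose = Dose / Vd = 684 / 164 = 4.171 mg/L
k = ln2 / t½ = 0.693147 / 4.99 = 0.1389 h⁻¹
Fraction remaining after one interval: r = e^(−kτ) = e^(−0.1389 × 5.06) = 0.4952
Before dose 2, 1 dose has been given (aged 1τ).
C_trough = C₀ × r = 4.171 × 0.4952 = 2.065 mg/L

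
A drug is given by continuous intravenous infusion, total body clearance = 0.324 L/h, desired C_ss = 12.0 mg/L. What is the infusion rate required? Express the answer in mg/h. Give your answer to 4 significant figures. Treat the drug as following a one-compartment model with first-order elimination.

At steady state, infusion rate R₀ = Css × CL = 12.0 × 0.3240 = 3.888 mg/h

3.888 mg/h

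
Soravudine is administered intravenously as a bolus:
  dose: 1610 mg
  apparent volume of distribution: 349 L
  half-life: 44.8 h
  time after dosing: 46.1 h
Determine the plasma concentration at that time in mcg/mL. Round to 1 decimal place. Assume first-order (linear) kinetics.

C₀ = Dose / Vd = 1610 / 349 = 4.613 mg/L
k = ln2 / t½ = 0.693147 / 44.8 = 0.01547 h⁻¹
C = C₀ · e^(−k·t) = 4.613 × e^(−0.01547 × 46.1)
  = 4.613 × 0.4901 = 2.261 mg/L
(2.261 mg/L = 2.261 mcg/mL)

2.3 mcg/mL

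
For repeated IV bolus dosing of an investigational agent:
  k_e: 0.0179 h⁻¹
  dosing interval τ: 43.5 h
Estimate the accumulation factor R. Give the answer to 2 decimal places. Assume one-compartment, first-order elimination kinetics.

1.85

e^(−kτ) = e^(−0.01790 × 43.5) = 0.4590
Accumulation ratio R = 1 / (1 − e^(−kτ)) = 1 / (1 − 0.4590) = 1.848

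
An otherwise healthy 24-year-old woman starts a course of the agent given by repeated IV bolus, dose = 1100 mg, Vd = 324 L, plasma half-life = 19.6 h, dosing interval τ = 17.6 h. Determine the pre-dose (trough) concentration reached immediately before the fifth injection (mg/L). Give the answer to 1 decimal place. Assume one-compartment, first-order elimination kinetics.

3.6 mg/L

C₀ per dose = Dose / Vd = 1100 / 324 = 3.395 mg/L
k = ln2 / t½ = 0.693147 / 19.6 = 0.03536 h⁻¹
Fraction remaining after one interval: r = e^(−kτ) = e^(−0.03536 × 17.6) = 0.5367
Before dose 5, 4 doses have been given (aged 1τ, 2τ, 3τ, 4τ).
C_trough = C₀ × (r + r² + … + r^4) = C₀ × r(1−r^4)/(1−r)
        = 3.395 × 0.5367 × (1 − 0.08297) / (1 − 0.5367) = 3.607 mg/L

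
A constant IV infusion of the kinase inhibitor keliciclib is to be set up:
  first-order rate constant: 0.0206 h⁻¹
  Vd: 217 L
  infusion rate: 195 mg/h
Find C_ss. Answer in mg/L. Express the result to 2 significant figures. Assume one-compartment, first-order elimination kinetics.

44 mg/L

CL = k × Vd = 0.02060 × 217 = 4.470 L/h
At steady state Css = R₀ / CL = 195 / 4.470 = 43.62 mg/L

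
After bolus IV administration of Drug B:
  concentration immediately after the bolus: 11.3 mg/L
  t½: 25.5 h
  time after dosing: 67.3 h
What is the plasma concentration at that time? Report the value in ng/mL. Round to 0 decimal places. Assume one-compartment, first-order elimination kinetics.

k = ln2 / t½ = 0.693147 / 25.5 = 0.02718 h⁻¹
C = C₀ · e^(−k·t) = 11.30 × e^(−0.02718 × 67.3)
  = 11.30 × 0.1605 = 1.814 mg/L
Convert: 1.814 mg/L × 1000 = 1814 ng/mL

1814 ng/mL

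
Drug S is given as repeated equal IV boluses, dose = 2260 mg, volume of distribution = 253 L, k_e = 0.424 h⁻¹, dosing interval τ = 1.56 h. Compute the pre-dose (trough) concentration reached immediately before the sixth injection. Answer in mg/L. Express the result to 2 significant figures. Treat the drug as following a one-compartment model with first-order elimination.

C₀ per dose = Dose / Vd = 2260 / 253 = 8.933 mg/L
Fraction remaining after one interval: r = e^(−kτ) = e^(−0.4240 × 1.56) = 0.5161
Before dose 6, 5 doses have been given (aged 1τ, 2τ, 3τ, 4τ, 5τ).
C_trough = C₀ × (r + r² + … + r^5) = C₀ × r(1−r^5)/(1−r)
        = 8.933 × 0.5161 × (1 − 0.03662) / (1 − 0.5161) = 9.179 mg/L

9.2 mg/L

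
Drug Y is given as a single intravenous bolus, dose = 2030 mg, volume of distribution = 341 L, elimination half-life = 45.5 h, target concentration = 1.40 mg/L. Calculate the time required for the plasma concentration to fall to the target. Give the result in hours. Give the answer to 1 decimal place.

C₀ = Dose / Vd = 2030 / 341 = 5.953 mg/L
k = ln2 / t½ = 0.693147 / 45.5 = 0.01523 h⁻¹
t = ln(C₀ / C) / k = ln(5.953 / 1.40) / 0.01523
  = ln(4.252) / 0.01523 = 1.447 / 0.01523 = 95.01 h

95.0 h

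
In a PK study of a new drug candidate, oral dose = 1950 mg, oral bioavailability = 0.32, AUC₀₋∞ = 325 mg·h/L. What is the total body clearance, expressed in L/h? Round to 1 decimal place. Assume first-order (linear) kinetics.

CL = F·Dose / AUC = 0.32 × 1950 / 325 = 1.920 L/h

1.9 L/h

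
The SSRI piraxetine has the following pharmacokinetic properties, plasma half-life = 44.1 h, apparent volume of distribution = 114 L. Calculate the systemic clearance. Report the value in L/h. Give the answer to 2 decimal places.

k = ln2 / t½ = 0.693147 / 44.1 = 0.01572 h⁻¹
CL = k × Vd = 0.01572 × 114 = 1.792 L/h

1.79 L/h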